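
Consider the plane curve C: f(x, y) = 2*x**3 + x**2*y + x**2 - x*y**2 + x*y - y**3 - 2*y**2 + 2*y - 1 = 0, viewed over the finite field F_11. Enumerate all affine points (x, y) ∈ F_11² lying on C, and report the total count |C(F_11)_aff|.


Affine F_11-points: {(2, 1), (2, 2), (2, 4), (3, 9), (3, 10), (4, 0), (4, 5), (6, 4), (7, 8), (10, 6)}; count = 10.

For each of the 121 pairs (x, y) ∈ F_11², evaluate f(x, y) mod 11. Record the zeros.
  x = 0: [0↦10, 1↦9, 2↦9, 3↦4, 4↦10, 5↦10, 6↦9, 7↦1, 8↦2, 9↦6, 10↦7]  zeros at y ∈ ∅
  x = 1: [0↦2, 1↦2, 2↦1, 3↦4, 4↦5, 5↦9, 6↦10, 7↦2, 8↦1, 9↦1, 10↦7]  zeros at y ∈ ∅
  x = 2: [0↦8, 1↦0, 2↦0, 3↦2, 4↦0, 5↦10, 6↦4, 7↦9, 8↦8, 9↦6, 10↦8]  zeros at y ∈ {1, 2, 4}
  x = 3: [0↦7, 1↦4, 2↦7, 3↦10, 4↦7, 5↦3, 6↦3, 7↦1, 8↦2, 9↦0, 10↦0]  zeros at y ∈ {9, 10}
  x = 4: [0↦0, 1↦4, 2↦1, 3↦7, 4↦5, 5↦0, 6↦8, 7↦1, 8↦6, 9↦6, 10↦6]  zeros at y ∈ {0, 5}
  x = 5: [0↦10, 1↦1, 2↦5, 3↦5, 4↦6, 5↦2, 6↦9, 7↦10, 8↦10, 9↦3, 10↦5]  zeros at y ∈ ∅
  x = 6: [0↦5, 1↦7, 2↦9, 3↦5, 4↦0, 5↦10, 6↦7, 7↦7, 8↦4, 9↦3, 10↦9]  zeros at y ∈ {4}
  x = 7: [0↦8, 1↦1, 2↦3, 3↦8, 4↦10, 5↦3, 6↦3, 7↦4, 8↦0, 9↦7, 10↦8]  zeros at y ∈ {8}
  x = 8: [0↦9, 1↦6, 2↦10, 3↦4, 4↦4, 5↦4, 6↦9, 7↦2, 8↦10, 9↦5, 10↦3]  zeros at y ∈ ∅
  x = 9: [0↦9, 1↦1, 2↦9, 3↦5, 4↦5, 5↦3, 6↦4, 7↦2, 8↦2, 9↦9, 10↦6]  zeros at y ∈ ∅
  x = 10: [0↦9, 1↦9, 2↦1, 3↦1, 4↦3, 5↦1, 6↦0, 7↦5, 8↦10, 9↦9, 10↦7]  zeros at y ∈ {6}
Collecting zeros: affine points = {(2, 1), (2, 2), (2, 4), (3, 9), (3, 10), (4, 0), (4, 5), (6, 4), (7, 8), (10, 6)}.
Total count |C(F_11)_aff| = 10.


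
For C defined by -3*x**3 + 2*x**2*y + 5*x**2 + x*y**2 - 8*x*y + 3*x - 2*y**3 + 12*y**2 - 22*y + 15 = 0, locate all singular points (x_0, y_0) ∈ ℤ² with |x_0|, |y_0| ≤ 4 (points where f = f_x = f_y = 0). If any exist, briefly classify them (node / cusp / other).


Singular points: {(1, 2)}; classification: cusp.

Compute partial derivatives:
  f_x = -9*x**2 + 4*x*y + 10*x + y**2 - 8*y + 3.
  f_y = 2*x**2 + 2*x*y - 8*x - 6*y**2 + 24*y - 22.
Scan x_0 ∈ {−4, ..., 4}. For each x_0, f_y(x_0, y) is a polynomial in y; find its integer roots y ∈ {−4, ..., 4}, then test f_x and f at those candidates.
  x = -4: f_y(-4, y) = -6*y**2 + 16*y + 42; no integer root y with |y| ≤ 4.
  x = -3: f_y(-3, y) = -6*y**2 + 18*y + 20; no integer root y with |y| ≤ 4.
  x = -2: f_y(-2, y) = -6*y**2 + 20*y + 2; no integer root y with |y| ≤ 4.
  x = -1: f_y(-1, y) = -6*y**2 + 22*y - 12; vanishes at y ∈ {3}. (-1, 3): f_x = -43 ≠ 0.
  x = 0: f_y(0, y) = -6*y**2 + 24*y - 22; no integer root y with |y| ≤ 4.
  x = 1: f_y(1, y) = -6*y**2 + 26*y - 28; vanishes at y ∈ {2}. (1, 2): f_x = 0, f = 0 — SINGULAR.
  x = 2: f_y(2, y) = -6*y**2 + 28*y - 30; vanishes at y ∈ {3}. (2, 3): f_x = -4 ≠ 0.
  x = 3: f_y(3, y) = -6*y**2 + 30*y - 28; no integer root y with |y| ≤ 4.
  x = 4: f_y(4, y) = -6*y**2 + 32*y - 22; no integer root y with |y| ≤ 4.
Only singular point on the grid: (1, 2).
Classify: substitute x = 1 + u, y = 2 + v and expand: f = -3*u**3 + 2*u**2*v + u*v**2 - 2*v**3 + v**2.
No constant or linear terms (consistent with a singular point). Quadratic part: v**2. Cubic part: -3*u**3 + 2*u**2*v + u*v**2 - 2*v**3.
The quadratic part v**2 is a perfect square, so there is a single (double) tangent line v = 0, i.e. y = 2. Restricting the cubic part to that line (v = 0) leaves -3*u**3 ≠ 0, so f is not divisible by v and the branch is v² ≈ 3*u**3 to lowest order — this is a cusp.
Classification: cusp.


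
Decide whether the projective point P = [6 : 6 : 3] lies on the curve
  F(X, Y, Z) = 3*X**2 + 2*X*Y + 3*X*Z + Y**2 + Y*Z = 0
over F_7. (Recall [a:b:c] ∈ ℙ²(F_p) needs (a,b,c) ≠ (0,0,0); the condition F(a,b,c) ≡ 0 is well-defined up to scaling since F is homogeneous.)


F(6,6,3) ≡ 1 (mod 7); P is NOT on the curve.

Evaluate F(6, 6, 3) term-by-term (mod 7).
  3*X**2 ↦ 3·36·1·1 = 108
  2*X*Y ↦ 2·6·6·1 = 72
  3*X*Z ↦ 3·6·1·3 = 54
  Y**2 ↦ 1·1·36·1 = 36
  Y*Z ↦ 1·1·6·3 = 18
Sum: F(6, 6, 3) = (108) + (72) + (54) + (36) + (18) = 288.
Reducing mod 7: 288 ≡ 1 (mod 7).
Since F(a, b, c) ≡ 1 ≠ 0 (mod 7), P does NOT lie on the curve.


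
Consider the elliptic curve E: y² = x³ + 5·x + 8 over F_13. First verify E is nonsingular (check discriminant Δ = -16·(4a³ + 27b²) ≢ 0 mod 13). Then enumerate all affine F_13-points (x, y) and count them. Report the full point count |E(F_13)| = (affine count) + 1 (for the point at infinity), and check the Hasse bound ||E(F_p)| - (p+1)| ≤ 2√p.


Affine points = {(1, 1), (1, 12), (2, 0), (4, 1), (4, 12), (7, 3), (7, 10), (8, 1), (8, 12), (11, 4), (11, 9)}; affine count = 11; |E(F_13)| = 12.

Discriminant check: Δ ∝ 4a³ + 27b² = 4·5³ + 27·8² = 4·125 + 27·64 ≡ 5 (mod 13). Nonzero ⇒ E is nonsingular.
For each x ∈ F_13, compute rhs = x³ + 5·x + 8 mod 13, then count y ∈ F_13 with y² ≡ rhs.
  x = 0: rhs = 8, matching y values: none (0 points).
  x = 1: rhs = 1, matching y values: 1, 12 (2 points).
  x = 2: rhs = 0, matching y values: 0 (1 points).
  x = 3: rhs = 11, matching y values: none (0 points).
  x = 4: rhs = 1, matching y values: 1, 12 (2 points).
  x = 5: rhs = 2, matching y values: none (0 points).
  x = 6: rhs = 7, matching y values: none (0 points).
  x = 7: rhs = 9, matching y values: 3, 10 (2 points).
  x = 8: rhs = 1, matching y values: 1, 12 (2 points).
  x = 9: rhs = 2, matching y values: none (0 points).
  x = 10: rhs = 5, matching y values: none (0 points).
  x = 11: rhs = 3, matching y values: 4, 9 (2 points).
  x = 12: rhs = 2, matching y values: none (0 points).
Total affine count: 11.
Full point count |E(F_13)| = 11 + 1 = 12.
Hasse bound: |12 − (13+1)| = |-2| = 2 ≤ 2√13 ≈ 7.2111 ✓.


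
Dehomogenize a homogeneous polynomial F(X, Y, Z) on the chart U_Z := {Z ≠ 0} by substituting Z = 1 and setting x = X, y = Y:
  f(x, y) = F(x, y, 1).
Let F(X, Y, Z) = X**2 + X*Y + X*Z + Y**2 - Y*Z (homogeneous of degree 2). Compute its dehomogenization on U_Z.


f(x, y) = x**2 + x*y + x + y**2 - y

On U_Z we set Z = 1. Each monomial c·X^i·Y^j·Z^k in F becomes c·x^i·y^j·1^k = c·x^i·y^j.
Substituting Z = 1: F(X, Y, 1) = x**2 + x*y + x + y**2 - y.
Note: deg(f) ≤ deg(F) = 2; strict inequality happens when F is divisible by Z (lost terms).


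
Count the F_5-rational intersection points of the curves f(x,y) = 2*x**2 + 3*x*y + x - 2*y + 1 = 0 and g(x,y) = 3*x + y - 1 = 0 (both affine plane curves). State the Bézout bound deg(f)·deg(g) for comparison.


Common zeros: ∅; count = 0; Bézout bound = 2.

deg(f) = 2, deg(g) = 1, so Bézout bound = 2.
Scan x ∈ F_5. For each x, list the y ∈ F_5 with f(x, y) ≡ 0 and those with g(x, y) ≡ 0 (mod 5); the common zeros in that column are the intersection.
  x = 0: f ≡ 0 at y ∈ {3}; g ≡ 0 at y ∈ {1}; common: ∅.
  x = 1: f ≡ 0 at y ∈ {1}; g ≡ 0 at y ∈ {3}; common: ∅.
  x = 2: f ≡ 0 at y ∈ {1}; g ≡ 0 at y ∈ {0}; common: ∅.
  x = 3: f ≡ 0 at y ∈ {4}; g ≡ 0 at y ∈ {2}; common: ∅.
  x = 4: f ≡ 0 at y ∈ ∅; g ≡ 0 at y ∈ {4}; common: ∅.
Collecting: common zeros = ∅, so the count is 0.
Comparison with the Bézout bound: 0 ≤ 2 = deg(f)·deg(g), as expected for curves with no common component (the affine F_5-count falls short of the bound because intersections may lie at infinity, over extension fields, or carry multiplicity).


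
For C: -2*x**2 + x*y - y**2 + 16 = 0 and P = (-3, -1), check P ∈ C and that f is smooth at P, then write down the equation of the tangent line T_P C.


Tangent line at P: 11*x - y + 32 = 0.

Step 1: f(-3, -1) = 0, so P lies on C.
Step 2: partial derivatives
  f_x(x, y) = -4*x + y, f_y(x, y) = x - 2*y.
  f_x(P) = 11, f_y(P) = -1 (gradient nonzero, so P is smooth).
Step 3: tangent line at P: 11·(x − -3) + -1·(y − -1) = 0.
Expanding: 11*x - y + 32 = 0.


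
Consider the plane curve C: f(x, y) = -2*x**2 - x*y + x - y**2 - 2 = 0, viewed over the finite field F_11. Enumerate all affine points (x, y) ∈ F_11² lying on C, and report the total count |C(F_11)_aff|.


Affine F_11-points: {(0, 3), (0, 8), (1, 5), (2, 1), (2, 8), (8, 5), (8, 9), (9, 1), (10, 3), (10, 9)}; count = 10.

For each of the 121 pairs (x, y) ∈ F_11², evaluate f(x, y) mod 11. Record the zeros.
  x = 0: [0↦9, 1↦8, 2↦5, 3↦0, 4↦4, 5↦6, 6↦6, 7↦4, 8↦0, 9↦5, 10↦8]  zeros at y ∈ {3, 8}
  x = 1: [0↦8, 1↦6, 2↦2, 3↦7, 4↦10, 5↦0, 6↦10, 7↦7, 8↦2, 9↦6, 10↦8]  zeros at y ∈ {5}
  x = 2: [0↦3, 1↦0, 2↦6, 3↦10, 4↦1, 5↦1, 6↦10, 7↦6, 8↦0, 9↦3, 10↦4]  zeros at y ∈ {1, 8}
  x = 3: [0↦5, 1↦1, 2↦6, 3↦9, 4↦10, 5↦9, 6↦6, 7↦1, 8↦5, 9↦7, 10↦7]  zeros at y ∈ ∅
  x = 4: [0↦3, 1↦9, 2↦2, 3↦4, 4↦4, 5↦2, 6↦9, 7↦3, 8↦6, 9↦7, 10↦6]  zeros at y ∈ ∅
  x = 5: [0↦8, 1↦2, 2↦5, 3↦6, 4↦5, 5↦2, 6↦8, 7↦1, 8↦3, 9↦3, 10↦1]  zeros at y ∈ ∅
  x = 6: [0↦9, 1↦2, 2↦4, 3↦4, 4↦2, 5↦9, 6↦3, 7↦6, 8↦7, 9↦6, 10↦3]  zeros at y ∈ ∅
  x = 7: [0↦6, 1↦9, 2↦10, 3↦9, 4↦6, 5↦1, 6↦5, 7↦7, 8↦7, 9↦5, 10↦1]  zeros at y ∈ ∅
  x = 8: [0↦10, 1↦1, 2↦1, 3↦10, 4↦6, 5↦0, 6↦3, 7↦4, 8↦3, 9↦0, 10↦6]  zeros at y ∈ {5, 9}
  x = 9: [0↦10, 1↦0, 2↦10, 3↦7, 4↦2, 5↦6, 6↦8, 7↦8, 8↦6, 9↦2, 10↦7]  zeros at y ∈ {1}
  x = 10: [0↦6, 1↦6, 2↦4, 3↦0, 4↦5, 5↦8, 6↦9, 7↦8, 8↦5, 9↦0, 10↦4]  zeros at y ∈ {3, 9}
Collecting zeros: affine points = {(0, 3), (0, 8), (1, 5), (2, 1), (2, 8), (8, 5), (8, 9), (9, 1), (10, 3), (10, 9)}.
Total count |C(F_11)_aff| = 10.


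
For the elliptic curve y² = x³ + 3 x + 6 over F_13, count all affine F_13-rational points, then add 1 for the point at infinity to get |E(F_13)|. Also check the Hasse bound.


Affine points = {(1, 6), (1, 7), (3, 4), (3, 9), (4, 2), (4, 11), (5, 4), (5, 9), (8, 3), (8, 10), (10, 3), (10, 10)}; affine count = 12; |E(F_13)| = 13.

Discriminant check: Δ ∝ 4a³ + 27b² = 4·3³ + 27·6² = 4·27 + 27·36 ≡ 1 (mod 13). Nonzero ⇒ E is nonsingular.
For each x ∈ F_13, compute rhs = x³ + 3·x + 6 mod 13, then count y ∈ F_13 with y² ≡ rhs.
  x = 0: rhs = 6, matching y values: none (0 points).
  x = 1: rhs = 10, matching y values: 6, 7 (2 points).
  x = 2: rhs = 7, matching y values: none (0 points).
  x = 3: rhs = 3, matching y values: 4, 9 (2 points).
  x = 4: rhs = 4, matching y values: 2, 11 (2 points).
  x = 5: rhs = 3, matching y values: 4, 9 (2 points).
  x = 6: rhs = 6, matching y values: none (0 points).
  x = 7: rhs = 6, matching y values: none (0 points).
  x = 8: rhs = 9, matching y values: 3, 10 (2 points).
  x = 9: rhs = 8, matching y values: none (0 points).
  x = 10: rhs = 9, matching y values: 3, 10 (2 points).
  x = 11: rhs = 5, matching y values: none (0 points).
  x = 12: rhs = 2, matching y values: none (0 points).
Total affine count: 12.
Full point count |E(F_13)| = 12 + 1 = 13.
Hasse bound: |13 − (13+1)| = |-1| = 1 ≤ 2√13 ≈ 7.2111 ✓.


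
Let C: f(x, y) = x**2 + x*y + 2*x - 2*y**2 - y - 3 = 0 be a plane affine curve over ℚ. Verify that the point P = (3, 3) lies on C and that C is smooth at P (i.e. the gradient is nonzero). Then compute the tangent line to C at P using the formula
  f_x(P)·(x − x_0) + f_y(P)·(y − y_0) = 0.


Tangent line at P: 11*x - 10*y - 3 = 0.

Step 1: f(3, 3) = 0, so P lies on C.
Step 2: partial derivatives
  f_x(x, y) = 2*x + y + 2, f_y(x, y) = x - 4*y - 1.
  f_x(P) = 11, f_y(P) = -10 (gradient nonzero, so P is smooth).
Step 3: tangent line at P: 11·(x − 3) + -10·(y − 3) = 0.
Expanding: 11*x - 10*y - 3 = 0.


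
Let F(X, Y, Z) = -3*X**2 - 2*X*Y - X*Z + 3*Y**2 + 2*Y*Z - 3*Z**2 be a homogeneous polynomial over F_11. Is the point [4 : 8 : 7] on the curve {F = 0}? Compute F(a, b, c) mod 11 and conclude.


F(4,8,7) ≡ 6 (mod 11); P is NOT on the curve.

Evaluate F(4, 8, 7) term-by-term (mod 11).
  -3*X**2 ↦ -3·16·1·1 = -48
  -2*X*Y ↦ -2·4·8·1 = -64
  -X*Z ↦ -1·4·1·7 = -28
  3*Y**2 ↦ 3·1·64·1 = 192
  2*Y*Z ↦ 2·1·8·7 = 112
  -3*Z**2 ↦ -3·1·1·49 = -147
Sum: F(4, 8, 7) = (-48) + (-64) + (-28) + (192) + (112) + (-147) = 17.
Reducing mod 11: 17 ≡ 6 (mod 11).
Since F(a, b, c) ≡ 6 ≠ 0 (mod 11), P does NOT lie on the curve.


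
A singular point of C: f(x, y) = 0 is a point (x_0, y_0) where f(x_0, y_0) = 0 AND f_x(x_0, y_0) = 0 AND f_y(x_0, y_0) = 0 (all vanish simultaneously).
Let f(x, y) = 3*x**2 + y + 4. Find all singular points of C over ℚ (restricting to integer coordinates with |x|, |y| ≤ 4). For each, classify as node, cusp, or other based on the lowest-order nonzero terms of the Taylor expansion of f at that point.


No singular points in the scanned grid; C is smooth there.

Compute partial derivatives:
  f_x = 6*x.
  f_y = 1.
f_y = 1 is a nonzero constant, so f_y never vanishes: no point (x, y) can satisfy f = f_x = f_y = 0. In particular no (x, y) ∈ {−4, ..., 4}² is singular; the curve is smooth.


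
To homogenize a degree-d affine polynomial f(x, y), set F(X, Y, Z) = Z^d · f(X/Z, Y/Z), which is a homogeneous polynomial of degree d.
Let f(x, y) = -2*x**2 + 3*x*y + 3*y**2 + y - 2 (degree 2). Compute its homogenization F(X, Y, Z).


F(X, Y, Z) = -2*X**2 + 3*X*Y + 3*Y**2 + Y*Z - 2*Z**2

deg(f) = 2.
Substitute x = X/Z, y = Y/Z into f, then multiply by Z^2.
  monomial -2·x^2·y^0 ↦ -2·X^2·Y^0·Z^0.
  monomial 3·x^1·y^1 ↦ 3·X^1·Y^1·Z^0.
  monomial 3·x^0·y^2 ↦ 3·X^0·Y^2·Z^0.
  monomial 1·x^0·y^1 ↦ 1·X^0·Y^1·Z^1.
  monomial -2·x^0·y^0 ↦ -2·X^0·Y^0·Z^2.
Collecting: F(X, Y, Z) = -2*X**2 + 3*X*Y + 3*Y**2 + Y*Z - 2*Z**2.


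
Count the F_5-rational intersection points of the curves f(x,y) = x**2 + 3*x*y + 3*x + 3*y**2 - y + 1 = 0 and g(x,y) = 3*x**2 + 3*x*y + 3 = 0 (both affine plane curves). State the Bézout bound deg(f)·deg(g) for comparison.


Common zeros: ∅; count = 0; Bézout bound = 4.

deg(f) = 2, deg(g) = 2, so Bézout bound = 4.
Scan x ∈ F_5. For each x, list the y ∈ F_5 with f(x, y) ≡ 0 and those with g(x, y) ≡ 0 (mod 5); the common zeros in that column are the intersection.
  x = 0: f ≡ 0 at y ∈ {3, 4}; g ≡ 0 at y ∈ ∅; common: ∅.
  x = 1: f ≡ 0 at y ∈ {0, 1}; g ≡ 0 at y ∈ {3}; common: ∅.
  x = 2: f ≡ 0 at y ∈ ∅; g ≡ 0 at y ∈ {0}; common: ∅.
  x = 3: f ≡ 0 at y ∈ {1, 3}; g ≡ 0 at y ∈ {0}; common: ∅.
  x = 4: f ≡ 0 at y ∈ ∅; g ≡ 0 at y ∈ {2}; common: ∅.
Collecting: common zeros = ∅, so the count is 0.
Comparison with the Bézout bound: 0 ≤ 4 = deg(f)·deg(g), as expected for curves with no common component (the affine F_5-count falls short of the bound because intersections may lie at infinity, over extension fields, or carry multiplicity).


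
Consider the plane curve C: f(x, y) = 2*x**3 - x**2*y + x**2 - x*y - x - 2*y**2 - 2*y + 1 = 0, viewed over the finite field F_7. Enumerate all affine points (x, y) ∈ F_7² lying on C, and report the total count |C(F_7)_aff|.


Affine F_7-points: {(4, 4), (4, 6), (5, 6)}; count = 3.

For each of the 49 pairs (x, y) ∈ F_7², evaluate f(x, y) mod 7. Record the zeros.
  x = 0: [0↦1, 1↦4, 2↦3, 3↦5, 4↦3, 5↦4, 6↦1]  zeros at y ∈ ∅
  x = 1: [0↦3, 1↦4, 2↦1, 3↦1, 4↦4, 5↦3, 6↦5]  zeros at y ∈ ∅
  x = 2: [0↦5, 1↦2, 2↦2, 3↦5, 4↦4, 5↦6, 6↦4]  zeros at y ∈ ∅
  x = 3: [0↦5, 1↦3, 2↦4, 3↦1, 4↦1, 5↦4, 6↦3]  zeros at y ∈ ∅
  x = 4: [0↦1, 1↦5, 2↦5, 3↦1, 4↦0, 5↦2, 6↦0]  zeros at y ∈ {4, 6}
  x = 5: [0↦5, 1↦6, 2↦3, 3↦3, 4↦6, 5↦5, 6↦0]  zeros at y ∈ {6}
  x = 6: [0↦1, 1↦4, 2↦3, 3↦5, 4↦3, 5↦4, 6↦1]  zeros at y ∈ ∅
Collecting zeros: affine points = {(4, 4), (4, 6), (5, 6)}.
Total count |C(F_7)_aff| = 3.


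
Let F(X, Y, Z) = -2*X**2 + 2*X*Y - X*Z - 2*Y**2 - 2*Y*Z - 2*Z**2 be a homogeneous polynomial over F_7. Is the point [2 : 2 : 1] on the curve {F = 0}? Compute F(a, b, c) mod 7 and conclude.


F(2,2,1) ≡ 5 (mod 7); P is NOT on the curve.

Evaluate F(2, 2, 1) term-by-term (mod 7).
  -2*X**2 ↦ -2·4·1·1 = -8
  2*X*Y ↦ 2·2·2·1 = 8
  -X*Z ↦ -1·2·1·1 = -2
  -2*Y**2 ↦ -2·1·4·1 = -8
  -2*Y*Z ↦ -2·1·2·1 = -4
  -2*Z**2 ↦ -2·1·1·1 = -2
Sum: F(2, 2, 1) = (-8) + (8) + (-2) + (-8) + (-4) + (-2) = -16.
Reducing mod 7: -16 ≡ 5 (mod 7).
Since F(a, b, c) ≡ 5 ≠ 0 (mod 7), P does NOT lie on the curve.


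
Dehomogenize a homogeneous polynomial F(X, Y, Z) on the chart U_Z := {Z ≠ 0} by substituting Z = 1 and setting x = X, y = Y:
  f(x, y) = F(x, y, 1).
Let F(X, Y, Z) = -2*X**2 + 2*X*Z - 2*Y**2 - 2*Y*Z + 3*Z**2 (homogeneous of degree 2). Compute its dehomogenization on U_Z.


f(x, y) = -2*x**2 + 2*x - 2*y**2 - 2*y + 3

On U_Z we set Z = 1. Each monomial c·X^i·Y^j·Z^k in F becomes c·x^i·y^j·1^k = c·x^i·y^j.
Substituting Z = 1: F(X, Y, 1) = -2*x**2 + 2*x - 2*y**2 - 2*y + 3.
Note: deg(f) ≤ deg(F) = 2; strict inequality happens when F is divisible by Z (lost terms).


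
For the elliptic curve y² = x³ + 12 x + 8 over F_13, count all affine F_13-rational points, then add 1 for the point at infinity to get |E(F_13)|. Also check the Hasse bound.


Affine points = {(2, 1), (2, 12), (4, 4), (4, 9), (6, 6), (6, 7), (9, 0), (10, 6), (10, 7)}; affine count = 9; |E(F_13)| = 10.

Discriminant check: Δ ∝ 4a³ + 27b² = 4·12³ + 27·8² = 4·1728 + 27·64 ≡ 8 (mod 13). Nonzero ⇒ E is nonsingular.
For each x ∈ F_13, compute rhs = x³ + 12·x + 8 mod 13, then count y ∈ F_13 with y² ≡ rhs.
  x = 0: rhs = 8, matching y values: none (0 points).
  x = 1: rhs = 8, matching y values: none (0 points).
  x = 2: rhs = 1, matching y values: 1, 12 (2 points).
  x = 3: rhs = 6, matching y values: none (0 points).
  x = 4: rhs = 3, matching y values: 4, 9 (2 points).
  x = 5: rhs = 11, matching y values: none (0 points).
  x = 6: rhs = 10, matching y values: 6, 7 (2 points).
  x = 7: rhs = 6, matching y values: none (0 points).
  x = 8: rhs = 5, matching y values: none (0 points).
  x = 9: rhs = 0, matching y values: 0 (1 points).
  x = 10: rhs = 10, matching y values: 6, 7 (2 points).
  x = 11: rhs = 2, matching y values: none (0 points).
  x = 12: rhs = 8, matching y values: none (0 points).
Total affine count: 9.
Full point count |E(F_13)| = 9 + 1 = 10.
Hasse bound: |10 − (13+1)| = |-4| = 4 ≤ 2√13 ≈ 7.2111 ✓.


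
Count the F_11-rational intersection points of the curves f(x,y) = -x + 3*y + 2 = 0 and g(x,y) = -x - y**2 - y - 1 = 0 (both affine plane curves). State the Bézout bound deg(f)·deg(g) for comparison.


Common zeros: {(4, 8), (10, 10)}; count = 2; Bézout bound = 2.

deg(f) = 1, deg(g) = 2, so Bézout bound = 2.
Scan x ∈ F_11. For each x, list the y ∈ F_11 with f(x, y) ≡ 0 and those with g(x, y) ≡ 0 (mod 11); the common zeros in that column are the intersection.
  x = 0: f ≡ 0 at y ∈ {3}; g ≡ 0 at y ∈ ∅; common: ∅.
  x = 1: f ≡ 0 at y ∈ {7}; g ≡ 0 at y ∈ {4, 6}; common: ∅.
  x = 2: f ≡ 0 at y ∈ {0}; g ≡ 0 at y ∈ {5}; common: ∅.
  x = 3: f ≡ 0 at y ∈ {4}; g ≡ 0 at y ∈ ∅; common: ∅.
  x = 4: f ≡ 0 at y ∈ {8}; g ≡ 0 at y ∈ {2, 8}; common: {8}.
  x = 5: f ≡ 0 at y ∈ {1}; g ≡ 0 at y ∈ ∅; common: ∅.
  x = 6: f ≡ 0 at y ∈ {5}; g ≡ 0 at y ∈ ∅; common: ∅.
  x = 7: f ≡ 0 at y ∈ {9}; g ≡ 0 at y ∈ ∅; common: ∅.
  x = 8: f ≡ 0 at y ∈ {2}; g ≡ 0 at y ∈ {1, 9}; common: ∅.
  x = 9: f ≡ 0 at y ∈ {6}; g ≡ 0 at y ∈ {3, 7}; common: ∅.
  x = 10: f ≡ 0 at y ∈ {10}; g ≡ 0 at y ∈ {0, 10}; common: {10}.
Collecting: common zeros = {(4, 8), (10, 10)}, so the count is 2.
Comparison with the Bézout bound: 2 ≤ 2 = deg(f)·deg(g), as expected for curves with no common component (the bound is attained).


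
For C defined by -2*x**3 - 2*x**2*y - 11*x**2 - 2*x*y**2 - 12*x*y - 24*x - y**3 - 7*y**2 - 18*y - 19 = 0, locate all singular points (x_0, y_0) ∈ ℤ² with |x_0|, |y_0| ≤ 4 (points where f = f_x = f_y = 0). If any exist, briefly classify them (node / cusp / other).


Singular points: {(-1, -2)}; classification: node.

Compute partial derivatives:
  f_x = -6*x**2 - 4*x*y - 22*x - 2*y**2 - 12*y - 24.
  f_y = -2*x**2 - 4*x*y - 12*x - 3*y**2 - 14*y - 18.
Scan x_0 ∈ {−4, ..., 4}. For each x_0, f_y(x_0, y) is a polynomial in y; find its integer roots y ∈ {−4, ..., 4}, then test f_x and f at those candidates.
  x = -4: f_y(-4, y) = -3*y**2 + 2*y - 2; no integer root y with |y| ≤ 4.
  x = -3: f_y(-3, y) = -3*y**2 - 2*y; vanishes at y ∈ {0}. (-3, 0): f_x = -12 ≠ 0.
  x = -2: f_y(-2, y) = -3*y**2 - 6*y - 2; no integer root y with |y| ≤ 4.
  x = -1: f_y(-1, y) = -3*y**2 - 10*y - 8; vanishes at y ∈ {-2}. (-1, -2): f_x = 0, f = 0 — SINGULAR.
  x = 0: f_y(0, y) = -3*y**2 - 14*y - 18; no integer root y with |y| ≤ 4.
  x = 1: f_y(1, y) = -3*y**2 - 18*y - 32; no integer root y with |y| ≤ 4.
  x = 2: f_y(2, y) = -3*y**2 - 22*y - 50; no integer root y with |y| ≤ 4.
  x = 3: f_y(3, y) = -3*y**2 - 26*y - 72; no integer root y with |y| ≤ 4.
  x = 4: f_y(4, y) = -3*y**2 - 30*y - 98; no integer root y with |y| ≤ 4.
Only singular point on the grid: (-1, -2).
Classify: substitute x = -1 + u, y = -2 + v and expand: f = -2*u**3 - 2*u**2*v - u**2 - 2*u*v**2 - v**3 + v**2.
No constant or linear terms (consistent with a singular point). Quadratic part: -u**2 + v**2. Cubic part: -2*u**3 - 2*u**2*v - 2*u*v**2 - v**3.
The quadratic part v**2 - u**2 = (v − u)(v + u) splits into two distinct linear factors, so there are two distinct tangent lines y − -2 = ±(x − -1) — this is a node (ordinary double point).
Classification: node.


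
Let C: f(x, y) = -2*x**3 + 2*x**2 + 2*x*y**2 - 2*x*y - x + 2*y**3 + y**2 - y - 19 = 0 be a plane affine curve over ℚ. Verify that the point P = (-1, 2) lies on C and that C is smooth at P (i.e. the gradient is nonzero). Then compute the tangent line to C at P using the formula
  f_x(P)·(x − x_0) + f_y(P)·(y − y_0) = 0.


Tangent line at P: -7*x + 21*y - 49 = 0.

Step 1: f(-1, 2) = 0, so P lies on C.
Step 2: partial derivatives
  f_x(x, y) = -6*x**2 + 4*x + 2*y**2 - 2*y - 1, f_y(x, y) = 4*x*y - 2*x + 6*y**2 + 2*y - 1.
  f_x(P) = -7, f_y(P) = 21 (gradient nonzero, so P is smooth).
Step 3: tangent line at P: -7·(x − -1) + 21·(y − 2) = 0.
Expanding: -7*x + 21*y - 49 = 0.


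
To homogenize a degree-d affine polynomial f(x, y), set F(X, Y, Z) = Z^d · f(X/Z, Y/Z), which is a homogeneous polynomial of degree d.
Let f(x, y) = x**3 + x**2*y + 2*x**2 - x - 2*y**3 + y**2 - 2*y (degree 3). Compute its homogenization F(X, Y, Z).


F(X, Y, Z) = X**3 + X**2*Y + 2*X**2*Z - X*Z**2 - 2*Y**3 + Y**2*Z - 2*Y*Z**2

deg(f) = 3.
Substitute x = X/Z, y = Y/Z into f, then multiply by Z^3.
  monomial 1·x^3·y^0 ↦ 1·X^3·Y^0·Z^0.
  monomial 1·x^2·y^1 ↦ 1·X^2·Y^1·Z^0.
  monomial 2·x^2·y^0 ↦ 2·X^2·Y^0·Z^1.
  monomial -1·x^1·y^0 ↦ -1·X^1·Y^0·Z^2.
  monomial -2·x^0·y^3 ↦ -2·X^0·Y^3·Z^0.
  monomial 1·x^0·y^2 ↦ 1·X^0·Y^2·Z^1.
  monomial -2·x^0·y^1 ↦ -2·X^0·Y^1·Z^2.
Collecting: F(X, Y, Z) = X**3 + X**2*Y + 2*X**2*Z - X*Z**2 - 2*Y**3 + Y**2*Z - 2*Y*Z**2.


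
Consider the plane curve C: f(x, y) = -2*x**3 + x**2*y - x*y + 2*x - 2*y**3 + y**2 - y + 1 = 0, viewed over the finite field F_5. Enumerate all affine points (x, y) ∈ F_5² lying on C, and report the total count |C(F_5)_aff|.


Affine F_5-points: {(0, 4), (1, 4)}; count = 2.

For each of the 25 pairs (x, y) ∈ F_5², evaluate f(x, y) mod 5. Record the zeros.
  x = 0: [0↦1, 1↦4, 2↦2, 3↦3, 4↦0]  zeros at y ∈ {4}
  x = 1: [0↦1, 1↦4, 2↦2, 3↦3, 4↦0]  zeros at y ∈ {4}
  x = 2: [0↦4, 1↦4, 2↦4, 3↦2, 4↦1]  zeros at y ∈ ∅
  x = 3: [0↦3, 1↦2, 2↦1, 3↦3, 4↦1]  zeros at y ∈ ∅
  x = 4: [0↦1, 1↦1, 2↦1, 3↦4, 4↦3]  zeros at y ∈ ∅
Collecting zeros: affine points = {(0, 4), (1, 4)}.
Total count |C(F_5)_aff| = 2.


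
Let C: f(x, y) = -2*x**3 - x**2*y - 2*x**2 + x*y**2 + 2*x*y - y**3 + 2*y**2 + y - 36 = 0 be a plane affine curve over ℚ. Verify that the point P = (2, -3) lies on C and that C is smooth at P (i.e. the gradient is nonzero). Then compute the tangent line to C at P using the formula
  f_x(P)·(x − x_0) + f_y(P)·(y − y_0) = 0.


Tangent line at P: -17*x - 50*y - 116 = 0.

Step 1: f(2, -3) = 0, so P lies on C.
Step 2: partial derivatives
  f_x(x, y) = -6*x**2 - 2*x*y - 4*x + y**2 + 2*y, f_y(x, y) = -x**2 + 2*x*y + 2*x - 3*y**2 + 4*y + 1.
  f_x(P) = -17, f_y(P) = -50 (gradient nonzero, so P is smooth).
Step 3: tangent line at P: -17·(x − 2) + -50·(y − -3) = 0.
Expanding: -17*x - 50*y - 116 = 0.


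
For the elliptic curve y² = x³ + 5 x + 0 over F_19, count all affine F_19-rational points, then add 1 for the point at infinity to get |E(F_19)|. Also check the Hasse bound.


Affine points = {(0, 0), (1, 5), (1, 14), (3, 2), (3, 17), (5, 6), (5, 13), (7, 6), (7, 13), (8, 1), (8, 18), (10, 9), (10, 10), (13, 1), (13, 18), (15, 7), (15, 12), (17, 1), (17, 18)}; affine count = 19; |E(F_19)| = 20.

Discriminant check: Δ ∝ 4a³ + 27b² = 4·5³ + 27·0² = 4·125 + 27·0 ≡ 6 (mod 19). Nonzero ⇒ E is nonsingular.
For each x ∈ F_19, compute rhs = x³ + 5·x + 0 mod 19, then count y ∈ F_19 with y² ≡ rhs.
  x = 0: rhs = 0, matching y values: 0 (1 points).
  x = 1: rhs = 6, matching y values: 5, 14 (2 points).
  x = 2: rhs = 18, matching y values: none (0 points).
  x = 3: rhs = 4, matching y values: 2, 17 (2 points).
  x = 4: rhs = 8, matching y values: none (0 points).
  x = 5: rhs = 17, matching y values: 6, 13 (2 points).
  x = 6: rhs = 18, matching y values: none (0 points).
  x = 7: rhs = 17, matching y values: 6, 13 (2 points).
  x = 8: rhs = 1, matching y values: 1, 18 (2 points).
  x = 9: rhs = 14, matching y values: none (0 points).
  x = 10: rhs = 5, matching y values: 9, 10 (2 points).
  x = 11: rhs = 18, matching y values: none (0 points).
  x = 12: rhs = 2, matching y values: none (0 points).
  x = 13: rhs = 1, matching y values: 1, 18 (2 points).
  x = 14: rhs = 2, matching y values: none (0 points).
  x = 15: rhs = 11, matching y values: 7, 12 (2 points).
  x = 16: rhs = 15, matching y values: none (0 points).
  x = 17: rhs = 1, matching y values: 1, 18 (2 points).
  x = 18: rhs = 13, matching y values: none (0 points).
Total affine count: 19.
Full point count |E(F_19)| = 19 + 1 = 20.
Hasse bound: |20 − (19+1)| = |0| = 0 ≤ 2√19 ≈ 8.7178 ✓.


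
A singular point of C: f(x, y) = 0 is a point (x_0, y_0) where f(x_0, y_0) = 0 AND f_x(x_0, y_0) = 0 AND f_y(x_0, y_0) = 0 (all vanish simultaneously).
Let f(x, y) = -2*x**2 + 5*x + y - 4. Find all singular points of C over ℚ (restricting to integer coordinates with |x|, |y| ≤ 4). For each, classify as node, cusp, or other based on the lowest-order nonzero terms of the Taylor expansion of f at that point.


No singular points in the scanned grid; C is smooth there.

Compute partial derivatives:
  f_x = 5 - 4*x.
  f_y = 1.
f_y = 1 is a nonzero constant, so f_y never vanishes: no point (x, y) can satisfy f = f_x = f_y = 0. In particular no (x, y) ∈ {−4, ..., 4}² is singular; the curve is smooth.


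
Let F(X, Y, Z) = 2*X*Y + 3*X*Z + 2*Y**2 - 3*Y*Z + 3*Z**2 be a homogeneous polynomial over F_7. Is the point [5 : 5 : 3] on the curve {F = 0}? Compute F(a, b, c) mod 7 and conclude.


F(5,5,3) ≡ 1 (mod 7); P is NOT on the curve.

Evaluate F(5, 5, 3) term-by-term (mod 7).
  2*X*Y ↦ 2·5·5·1 = 50
  3*X*Z ↦ 3·5·1·3 = 45
  2*Y**2 ↦ 2·1·25·1 = 50
  -3*Y*Z ↦ -3·1·5·3 = -45
  3*Z**2 ↦ 3·1·1·9 = 27
Sum: F(5, 5, 3) = (50) + (45) + (50) + (-45) + (27) = 127.
Reducing mod 7: 127 ≡ 1 (mod 7).
Since F(a, b, c) ≡ 1 ≠ 0 (mod 7), P does NOT lie on the curve.


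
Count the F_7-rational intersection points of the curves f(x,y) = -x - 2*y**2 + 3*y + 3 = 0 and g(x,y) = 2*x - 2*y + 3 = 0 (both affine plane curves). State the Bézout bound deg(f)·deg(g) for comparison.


Common zeros: ∅; count = 0; Bézout bound = 2.

deg(f) = 2, deg(g) = 1, so Bézout bound = 2.
Scan x ∈ F_7. For each x, list the y ∈ F_7 with f(x, y) ≡ 0 and those with g(x, y) ≡ 0 (mod 7); the common zeros in that column are the intersection.
  x = 0: f ≡ 0 at y ∈ ∅; g ≡ 0 at y ∈ {5}; common: ∅.
  x = 1: f ≡ 0 at y ∈ {2, 3}; g ≡ 0 at y ∈ {6}; common: ∅.
  x = 2: f ≡ 0 at y ∈ ∅; g ≡ 0 at y ∈ {0}; common: ∅.
  x = 3: f ≡ 0 at y ∈ {0, 5}; g ≡ 0 at y ∈ {1}; common: ∅.
  x = 4: f ≡ 0 at y ∈ {1, 4}; g ≡ 0 at y ∈ {2}; common: ∅.
  x = 5: f ≡ 0 at y ∈ {6}; g ≡ 0 at y ∈ {3}; common: ∅.
  x = 6: f ≡ 0 at y ∈ ∅; g ≡ 0 at y ∈ {4}; common: ∅.
Collecting: common zeros = ∅, so the count is 0.
Comparison with the Bézout bound: 0 ≤ 2 = deg(f)·deg(g), as expected for curves with no common component (the affine F_7-count falls short of the bound because intersections may lie at infinity, over extension fields, or carry multiplicity).


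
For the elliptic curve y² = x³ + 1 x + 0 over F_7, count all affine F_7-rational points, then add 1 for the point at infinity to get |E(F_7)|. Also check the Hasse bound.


Affine points = {(0, 0), (1, 3), (1, 4), (3, 3), (3, 4), (5, 2), (5, 5)}; affine count = 7; |E(F_7)| = 8.

Discriminant check: Δ ∝ 4a³ + 27b² = 4·1³ + 27·0² = 4·1 + 27·0 ≡ 4 (mod 7). Nonzero ⇒ E is nonsingular.
For each x ∈ F_7, compute rhs = x³ + 1·x + 0 mod 7, then count y ∈ F_7 with y² ≡ rhs.
  x = 0: rhs = 0, matching y values: 0 (1 points).
  x = 1: rhs = 2, matching y values: 3, 4 (2 points).
  x = 2: rhs = 3, matching y values: none (0 points).
  x = 3: rhs = 2, matching y values: 3, 4 (2 points).
  x = 4: rhs = 5, matching y values: none (0 points).
  x = 5: rhs = 4, matching y values: 2, 5 (2 points).
  x = 6: rhs = 5, matching y values: none (0 points).
Total affine count: 7.
Full point count |E(F_7)| = 7 + 1 = 8.
Hasse bound: |8 − (7+1)| = |0| = 0 ≤ 2√7 ≈ 5.2915 ✓.


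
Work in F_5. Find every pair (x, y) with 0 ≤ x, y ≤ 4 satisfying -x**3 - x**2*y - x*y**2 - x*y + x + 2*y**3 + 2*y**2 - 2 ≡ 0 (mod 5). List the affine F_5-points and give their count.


Affine F_5-points: {(0, 3), (1, 3)}; count = 2.

For each of the 25 pairs (x, y) ∈ F_5², evaluate f(x, y) mod 5. Record the zeros.
  x = 0: [0↦3, 1↦2, 2↦2, 3↦0, 4↦3]  zeros at y ∈ {3}
  x = 1: [0↦3, 1↦4, 2↦4, 3↦0, 4↦4]  zeros at y ∈ {3}
  x = 2: [0↦2, 1↦3, 2↦1, 3↦3, 4↦1]  zeros at y ∈ ∅
  x = 3: [0↦4, 1↦3, 2↦2, 3↦3, 4↦3]  zeros at y ∈ ∅
  x = 4: [0↦3, 1↦3, 2↦1, 3↦4, 4↦4]  zeros at y ∈ ∅
Collecting zeros: affine points = {(0, 3), (1, 3)}.
Total count |C(F_5)_aff| = 2.


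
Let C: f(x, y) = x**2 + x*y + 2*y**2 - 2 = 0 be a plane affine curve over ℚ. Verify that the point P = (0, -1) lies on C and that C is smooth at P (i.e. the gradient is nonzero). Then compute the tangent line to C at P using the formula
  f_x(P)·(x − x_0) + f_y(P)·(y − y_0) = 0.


Tangent line at P: -x - 4*y - 4 = 0.

Step 1: f(0, -1) = 0, so P lies on C.
Step 2: partial derivatives
  f_x(x, y) = 2*x + y, f_y(x, y) = x + 4*y.
  f_x(P) = -1, f_y(P) = -4 (gradient nonzero, so P is smooth).
Step 3: tangent line at P: -1·(x − 0) + -4·(y − -1) = 0.
Expanding: -x - 4*y - 4 = 0.


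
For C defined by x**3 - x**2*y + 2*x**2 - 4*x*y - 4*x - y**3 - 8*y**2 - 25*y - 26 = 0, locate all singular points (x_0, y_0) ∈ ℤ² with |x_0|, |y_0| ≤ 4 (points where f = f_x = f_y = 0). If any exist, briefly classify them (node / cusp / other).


Singular points: {(-2, -3)}; classification: node.

Compute partial derivatives:
  f_x = 3*x**2 - 2*x*y + 4*x - 4*y - 4.
  f_y = -x**2 - 4*x - 3*y**2 - 16*y - 25.
Scan x_0 ∈ {−4, ..., 4}. For each x_0, f_y(x_0, y) is a polynomial in y; find its integer roots y ∈ {−4, ..., 4}, then test f_x and f at those candidates.
  x = -4: f_y(-4, y) = -3*y**2 - 16*y - 25; no integer root y with |y| ≤ 4.
  x = -3: f_y(-3, y) = -3*y**2 - 16*y - 22; no integer root y with |y| ≤ 4.
  x = -2: f_y(-2, y) = -3*y**2 - 16*y - 21; vanishes at y ∈ {-3}. (-2, -3): f_x = 0, f = 0 — SINGULAR.
  x = -1: f_y(-1, y) = -3*y**2 - 16*y - 22; no integer root y with |y| ≤ 4.
  x = 0: f_y(0, y) = -3*y**2 - 16*y - 25; no integer root y with |y| ≤ 4.
  x = 1: f_y(1, y) = -3*y**2 - 16*y - 30; no integer root y with |y| ≤ 4.
  x = 2: f_y(2, y) = -3*y**2 - 16*y - 37; no integer root y with |y| ≤ 4.
  x = 3: f_y(3, y) = -3*y**2 - 16*y - 46; no integer root y with |y| ≤ 4.
  x = 4: f_y(4, y) = -3*y**2 - 16*y - 57; no integer root y with |y| ≤ 4.
Only singular point on the grid: (-2, -3).
Classify: substitute x = -2 + u, y = -3 + v and expand: f = u**3 - u**2*v - u**2 - v**3 + v**2.
No constant or linear terms (consistent with a singular point). Quadratic part: -u**2 + v**2. Cubic part: u**3 - u**2*v - v**3.
The quadratic part v**2 - u**2 = (v − u)(v + u) splits into two distinct linear factors, so there are two distinct tangent lines y − -3 = ±(x − -2) — this is a node (ordinary double point).
Classification: node.


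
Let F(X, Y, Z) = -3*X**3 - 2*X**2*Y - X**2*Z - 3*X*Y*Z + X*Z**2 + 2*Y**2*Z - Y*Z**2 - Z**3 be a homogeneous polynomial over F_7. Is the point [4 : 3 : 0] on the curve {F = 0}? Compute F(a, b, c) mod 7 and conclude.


F(4,3,0) ≡ 6 (mod 7); P is NOT on the curve.

Evaluate F(4, 3, 0) term-by-term (mod 7).
  -3*X**3 ↦ -3·64·1·1 = -192
  -2*X**2*Y ↦ -2·16·3·1 = -96
  -X**2*Z ↦ -1·16·1·0 = 0
  -3*X*Y*Z ↦ -3·4·3·0 = 0
  X*Z**2 ↦ 1·4·1·0 = 0
  2*Y**2*Z ↦ 2·1·9·0 = 0
  -Y*Z**2 ↦ -1·1·3·0 = 0
  -Z**3 ↦ -1·1·1·0 = 0
Sum: F(4, 3, 0) = (-192) + (-96) + (0) + (0) + (0) + (0) + (0) + (0) = -288.
Reducing mod 7: -288 ≡ 6 (mod 7).
Since F(a, b, c) ≡ 6 ≠ 0 (mod 7), P does NOT lie on the curve.


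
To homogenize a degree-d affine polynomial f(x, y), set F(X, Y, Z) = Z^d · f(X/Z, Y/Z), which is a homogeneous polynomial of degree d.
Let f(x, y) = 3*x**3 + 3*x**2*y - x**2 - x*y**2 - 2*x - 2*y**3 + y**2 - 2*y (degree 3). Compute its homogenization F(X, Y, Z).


F(X, Y, Z) = 3*X**3 + 3*X**2*Y - X**2*Z - X*Y**2 - 2*X*Z**2 - 2*Y**3 + Y**2*Z - 2*Y*Z**2

deg(f) = 3.
Substitute x = X/Z, y = Y/Z into f, then multiply by Z^3.
  monomial 3·x^3·y^0 ↦ 3·X^3·Y^0·Z^0.
  monomial 3·x^2·y^1 ↦ 3·X^2·Y^1·Z^0.
  monomial -1·x^2·y^0 ↦ -1·X^2·Y^0·Z^1.
  monomial -1·x^1·y^2 ↦ -1·X^1·Y^2·Z^0.
  monomial -2·x^1·y^0 ↦ -2·X^1·Y^0·Z^2.
  monomial -2·x^0·y^3 ↦ -2·X^0·Y^3·Z^0.
  monomial 1·x^0·y^2 ↦ 1·X^0·Y^2·Z^1.
  monomial -2·x^0·y^1 ↦ -2·X^0·Y^1·Z^2.
Collecting: F(X, Y, Z) = 3*X**3 + 3*X**2*Y - X**2*Z - X*Y**2 - 2*X*Z**2 - 2*Y**3 + Y**2*Z - 2*Y*Z**2.


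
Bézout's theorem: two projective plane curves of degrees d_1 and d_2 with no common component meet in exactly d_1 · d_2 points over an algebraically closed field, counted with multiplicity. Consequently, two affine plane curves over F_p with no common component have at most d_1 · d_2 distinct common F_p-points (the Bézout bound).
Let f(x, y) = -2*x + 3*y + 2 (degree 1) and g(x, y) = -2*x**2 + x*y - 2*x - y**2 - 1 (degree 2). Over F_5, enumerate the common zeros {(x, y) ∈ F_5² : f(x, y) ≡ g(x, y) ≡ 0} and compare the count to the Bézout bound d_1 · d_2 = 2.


Common zeros: {(1, 0), (3, 3)}; count = 2; Bézout bound = 2.

deg(f) = 1, deg(g) = 2, so Bézout bound = 2.
Scan x ∈ F_5. For each x, list the y ∈ F_5 with f(x, y) ≡ 0 and those with g(x, y) ≡ 0 (mod 5); the common zeros in that column are the intersection.
  x = 0: f ≡ 0 at y ∈ {1}; g ≡ 0 at y ∈ {2, 3}; common: ∅.
  x = 1: f ≡ 0 at y ∈ {0}; g ≡ 0 at y ∈ {0, 1}; common: {0}.
  x = 2: f ≡ 0 at y ∈ {4}; g ≡ 0 at y ∈ ∅; common: ∅.
  x = 3: f ≡ 0 at y ∈ {3}; g ≡ 0 at y ∈ {0, 3}; common: {3}.
  x = 4: f ≡ 0 at y ∈ {2}; g ≡ 0 at y ∈ ∅; common: ∅.
Collecting: common zeros = {(1, 0), (3, 3)}, so the count is 2.
Comparison with the Bézout bound: 2 ≤ 2 = deg(f)·deg(g), as expected for curves with no common component (the bound is attained).


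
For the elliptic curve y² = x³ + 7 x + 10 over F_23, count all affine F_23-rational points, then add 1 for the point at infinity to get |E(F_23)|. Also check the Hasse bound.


Affine points = {(1, 8), (1, 15), (2, 3), (2, 20), (3, 9), (3, 14), (5, 3), (5, 20), (8, 7), (8, 16), (14, 0), (16, 3), (16, 20), (20, 10), (20, 13), (22, 5), (22, 18)}; affine count = 17; |E(F_23)| = 18.

Discriminant check: Δ ∝ 4a³ + 27b² = 4·7³ + 27·10² = 4·343 + 27·100 ≡ 1 (mod 23). Nonzero ⇒ E is nonsingular.
For each x ∈ F_23, compute rhs = x³ + 7·x + 10 mod 23, then count y ∈ F_23 with y² ≡ rhs.
  x = 0: rhs = 10, matching y values: none (0 points).
  x = 1: rhs = 18, matching y values: 8, 15 (2 points).
  x = 2: rhs = 9, matching y values: 3, 20 (2 points).
  x = 3: rhs = 12, matching y values: 9, 14 (2 points).
  x = 4: rhs = 10, matching y values: none (0 points).
  x = 5: rhs = 9, matching y values: 3, 20 (2 points).
  x = 6: rhs = 15, matching y values: none (0 points).
  x = 7: rhs = 11, matching y values: none (0 points).
  x = 8: rhs = 3, matching y values: 7, 16 (2 points).
  x = 9: rhs = 20, matching y values: none (0 points).
  x = 10: rhs = 22, matching y values: none (0 points).
  x = 11: rhs = 15, matching y values: none (0 points).
  x = 12: rhs = 5, matching y values: none (0 points).
  x = 13: rhs = 21, matching y values: none (0 points).
  x = 14: rhs = 0, matching y values: 0 (1 points).
  x = 15: rhs = 17, matching y values: none (0 points).
  x = 16: rhs = 9, matching y values: 3, 20 (2 points).
  x = 17: rhs = 5, matching y values: none (0 points).
  x = 18: rhs = 11, matching y values: none (0 points).
  x = 19: rhs = 10, matching y values: none (0 points).
  x = 20: rhs = 8, matching y values: 10, 13 (2 points).
  x = 21: rhs = 11, matching y values: none (0 points).
  x = 22: rhs = 2, matching y values: 5, 18 (2 points).
Total affine count: 17.
Full point count |E(F_23)| = 17 + 1 = 18.
Hasse bound: |18 − (23+1)| = |-6| = 6 ≤ 2√23 ≈ 9.5917 ✓.


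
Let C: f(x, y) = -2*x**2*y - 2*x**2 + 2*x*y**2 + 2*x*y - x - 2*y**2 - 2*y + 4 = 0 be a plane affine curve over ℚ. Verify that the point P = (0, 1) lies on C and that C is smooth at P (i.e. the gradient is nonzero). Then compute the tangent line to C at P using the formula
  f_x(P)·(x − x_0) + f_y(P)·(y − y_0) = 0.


Tangent line at P: 3*x - 6*y + 6 = 0.

Step 1: f(0, 1) = 0, so P lies on C.
Step 2: partial derivatives
  f_x(x, y) = -4*x*y - 4*x + 2*y**2 + 2*y - 1, f_y(x, y) = -2*x**2 + 4*x*y + 2*x - 4*y - 2.
  f_x(P) = 3, f_y(P) = -6 (gradient nonzero, so P is smooth).
Step 3: tangent line at P: 3·(x − 0) + -6·(y − 1) = 0.
Expanding: 3*x - 6*y + 6 = 0.


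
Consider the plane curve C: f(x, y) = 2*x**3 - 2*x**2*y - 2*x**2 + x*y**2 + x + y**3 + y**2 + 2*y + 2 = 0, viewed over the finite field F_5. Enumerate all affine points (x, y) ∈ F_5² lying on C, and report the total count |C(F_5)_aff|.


Affine F_5-points: {(0, 4), (2, 1), (2, 2), (2, 4), (3, 1), (3, 4), (4, 2)}; count = 7.

For each of the 25 pairs (x, y) ∈ F_5², evaluate f(x, y) mod 5. Record the zeros.
  x = 0: [0↦2, 1↦1, 2↦3, 3↦4, 4↦0]  zeros at y ∈ {4}
  x = 1: [0↦3, 1↦1, 2↦4, 3↦3, 4↦4]  zeros at y ∈ ∅
  x = 2: [0↦2, 1↦0, 2↦0, 3↦3, 4↦0]  zeros at y ∈ {1, 2, 4}
  x = 3: [0↦1, 1↦0, 2↦3, 3↦1, 4↦0]  zeros at y ∈ {1, 4}
  x = 4: [0↦2, 1↦3, 2↦0, 3↦4, 4↦1]  zeros at y ∈ {2}
Collecting zeros: affine points = {(0, 4), (2, 1), (2, 2), (2, 4), (3, 1), (3, 4), (4, 2)}.
Total count |C(F_5)_aff| = 7.


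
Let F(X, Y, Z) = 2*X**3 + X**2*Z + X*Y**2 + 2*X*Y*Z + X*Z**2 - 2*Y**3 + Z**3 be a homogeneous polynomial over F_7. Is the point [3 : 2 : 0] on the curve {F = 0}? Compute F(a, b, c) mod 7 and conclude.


F(3,2,0) ≡ 1 (mod 7); P is NOT on the curve.

Evaluate F(3, 2, 0) term-by-term (mod 7).
  2*X**3 ↦ 2·27·1·1 = 54
  X**2*Z ↦ 1·9·1·0 = 0
  X*Y**2 ↦ 1·3·4·1 = 12
  2*X*Y*Z ↦ 2·3·2·0 = 0
  X*Z**2 ↦ 1·3·1·0 = 0
  -2*Y**3 ↦ -2·1·8·1 = -16
  Z**3 ↦ 1·1·1·0 = 0
Sum: F(3, 2, 0) = (54) + (0) + (12) + (0) + (0) + (-16) + (0) = 50.
Reducing mod 7: 50 ≡ 1 (mod 7).
Since F(a, b, c) ≡ 1 ≠ 0 (mod 7), P does NOT lie on the curve.
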